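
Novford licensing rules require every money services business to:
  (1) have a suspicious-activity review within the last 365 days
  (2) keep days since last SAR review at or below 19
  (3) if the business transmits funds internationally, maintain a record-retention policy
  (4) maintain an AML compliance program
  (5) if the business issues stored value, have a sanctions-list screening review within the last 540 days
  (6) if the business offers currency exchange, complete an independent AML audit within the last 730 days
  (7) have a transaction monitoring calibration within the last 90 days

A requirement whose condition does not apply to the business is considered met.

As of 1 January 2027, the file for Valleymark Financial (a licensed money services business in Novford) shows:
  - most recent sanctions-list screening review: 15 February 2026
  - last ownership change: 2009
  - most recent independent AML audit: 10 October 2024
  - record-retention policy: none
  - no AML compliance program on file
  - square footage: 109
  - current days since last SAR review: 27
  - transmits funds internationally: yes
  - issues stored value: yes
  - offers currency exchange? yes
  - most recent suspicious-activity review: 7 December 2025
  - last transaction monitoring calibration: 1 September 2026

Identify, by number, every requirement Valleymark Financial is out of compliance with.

1. suspicious-activity review 390 days ago vs limit 365 → not met
2. days since last SAR review 27 > 19 → not met
3. condition 'transmits funds internationally' holds; record-retention policy absent → not met
4. AML compliance program absent → not met
5. condition 'issues stored value' holds; sanctions-list screening review 320 days ago vs limit 540 → met
6. condition 'offers currency exchange' holds; independent AML audit 813 days ago vs limit 730 → not met
7. transaction monitoring calibration 122 days ago vs limit 90 → not met
Not met: 1, 2, 3, 4, 6, 7

1, 2, 3, 4, 6, 7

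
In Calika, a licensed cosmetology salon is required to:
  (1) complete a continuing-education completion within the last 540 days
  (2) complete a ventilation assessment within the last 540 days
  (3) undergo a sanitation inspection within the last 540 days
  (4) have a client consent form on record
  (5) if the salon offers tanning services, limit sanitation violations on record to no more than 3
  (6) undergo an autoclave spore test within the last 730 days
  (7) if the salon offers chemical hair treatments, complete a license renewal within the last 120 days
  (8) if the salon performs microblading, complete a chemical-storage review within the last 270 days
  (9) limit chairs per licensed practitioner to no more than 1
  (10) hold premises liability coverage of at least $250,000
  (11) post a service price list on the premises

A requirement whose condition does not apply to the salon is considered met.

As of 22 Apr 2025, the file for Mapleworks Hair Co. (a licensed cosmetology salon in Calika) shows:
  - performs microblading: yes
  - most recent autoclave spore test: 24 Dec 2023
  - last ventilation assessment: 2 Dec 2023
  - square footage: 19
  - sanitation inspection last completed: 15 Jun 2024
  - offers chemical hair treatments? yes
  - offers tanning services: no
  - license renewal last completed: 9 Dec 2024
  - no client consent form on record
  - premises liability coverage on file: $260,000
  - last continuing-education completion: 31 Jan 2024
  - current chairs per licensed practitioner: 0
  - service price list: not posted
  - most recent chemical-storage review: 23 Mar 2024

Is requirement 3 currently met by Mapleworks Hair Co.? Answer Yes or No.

Yes

3. sanitation inspection 311 days ago vs limit 540 → met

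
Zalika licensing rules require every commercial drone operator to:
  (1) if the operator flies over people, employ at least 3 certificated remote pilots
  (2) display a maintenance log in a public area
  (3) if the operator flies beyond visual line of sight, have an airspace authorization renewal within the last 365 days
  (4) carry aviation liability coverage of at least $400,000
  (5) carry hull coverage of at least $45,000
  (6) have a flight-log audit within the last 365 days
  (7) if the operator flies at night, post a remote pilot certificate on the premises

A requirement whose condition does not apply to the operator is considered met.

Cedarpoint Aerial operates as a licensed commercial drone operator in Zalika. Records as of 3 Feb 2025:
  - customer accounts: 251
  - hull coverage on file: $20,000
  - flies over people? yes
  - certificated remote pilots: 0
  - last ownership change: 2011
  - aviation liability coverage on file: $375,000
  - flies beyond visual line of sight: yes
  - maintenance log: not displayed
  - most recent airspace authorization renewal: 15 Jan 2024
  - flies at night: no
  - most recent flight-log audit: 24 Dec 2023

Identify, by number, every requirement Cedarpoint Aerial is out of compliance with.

1. condition 'flies over people' holds; certificated remote pilots 0 < 3 → not met
2. maintenance log absent → not met
3. condition 'flies beyond visual line of sight' holds; airspace authorization renewal 385 days ago vs limit 365 → not met
4. aviation liability coverage $375,000 < $400,000 → not met
5. hull coverage $20,000 < $45,000 → not met
6. flight-log audit 407 days ago vs limit 365 → not met
7. condition 'flies at night' does not hold → requirement n/a → met
Not met: 1, 2, 3, 4, 5, 6

1, 2, 3, 4, 5, 6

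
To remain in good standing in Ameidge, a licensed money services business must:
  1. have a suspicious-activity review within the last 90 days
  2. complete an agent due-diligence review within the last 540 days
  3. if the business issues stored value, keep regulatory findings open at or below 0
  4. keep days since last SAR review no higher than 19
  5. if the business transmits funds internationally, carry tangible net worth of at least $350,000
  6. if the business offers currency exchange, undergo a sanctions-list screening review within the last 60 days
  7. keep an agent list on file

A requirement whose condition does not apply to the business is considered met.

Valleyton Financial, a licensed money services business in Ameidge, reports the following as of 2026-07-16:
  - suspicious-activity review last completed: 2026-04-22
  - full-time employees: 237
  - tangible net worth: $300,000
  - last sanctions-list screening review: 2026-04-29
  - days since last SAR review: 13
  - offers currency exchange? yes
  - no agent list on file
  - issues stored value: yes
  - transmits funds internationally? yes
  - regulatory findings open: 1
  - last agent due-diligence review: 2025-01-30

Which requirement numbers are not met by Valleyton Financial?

1. suspicious-activity review 85 days ago vs limit 90 → met
2. agent due-diligence review 532 days ago vs limit 540 → met
3. condition 'issues stored value' holds; regulatory findings open 1 > 0 → not met
4. days since last SAR review 13 ≤ 19 → met
5. condition 'transmits funds internationally' holds; tangible net worth $300,000 < $350,000 → not met
6. condition 'offers currency exchange' holds; sanctions-list screening review 78 days ago vs limit 60 → not met
7. agent list absent → not met
Not met: 3, 5, 6, 7

3, 5, 6, 7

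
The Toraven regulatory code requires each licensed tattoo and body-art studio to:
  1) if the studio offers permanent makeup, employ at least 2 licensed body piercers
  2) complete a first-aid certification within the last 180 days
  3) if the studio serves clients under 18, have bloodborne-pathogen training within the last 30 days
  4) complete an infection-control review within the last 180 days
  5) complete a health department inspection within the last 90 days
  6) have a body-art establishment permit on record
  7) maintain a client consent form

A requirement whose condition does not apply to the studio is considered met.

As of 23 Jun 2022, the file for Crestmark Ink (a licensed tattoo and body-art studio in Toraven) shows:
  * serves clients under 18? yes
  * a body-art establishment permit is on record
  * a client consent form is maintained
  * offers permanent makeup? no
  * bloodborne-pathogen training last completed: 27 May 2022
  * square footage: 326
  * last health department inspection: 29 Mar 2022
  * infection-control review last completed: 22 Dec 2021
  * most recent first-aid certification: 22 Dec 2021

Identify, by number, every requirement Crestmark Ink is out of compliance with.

2, 4

1. condition 'offers permanent makeup' does not hold → requirement n/a → met
2. first-aid certification 183 days ago vs limit 180 → not met
3. condition 'serves clients under 18' holds; bloodborne-pathogen training 27 days ago vs limit 30 → met
4. infection-control review 183 days ago vs limit 180 → not met
5. health department inspection 86 days ago vs limit 90 → met
6. body-art establishment permit present → met
7. client consent form present → met
Not met: 2, 4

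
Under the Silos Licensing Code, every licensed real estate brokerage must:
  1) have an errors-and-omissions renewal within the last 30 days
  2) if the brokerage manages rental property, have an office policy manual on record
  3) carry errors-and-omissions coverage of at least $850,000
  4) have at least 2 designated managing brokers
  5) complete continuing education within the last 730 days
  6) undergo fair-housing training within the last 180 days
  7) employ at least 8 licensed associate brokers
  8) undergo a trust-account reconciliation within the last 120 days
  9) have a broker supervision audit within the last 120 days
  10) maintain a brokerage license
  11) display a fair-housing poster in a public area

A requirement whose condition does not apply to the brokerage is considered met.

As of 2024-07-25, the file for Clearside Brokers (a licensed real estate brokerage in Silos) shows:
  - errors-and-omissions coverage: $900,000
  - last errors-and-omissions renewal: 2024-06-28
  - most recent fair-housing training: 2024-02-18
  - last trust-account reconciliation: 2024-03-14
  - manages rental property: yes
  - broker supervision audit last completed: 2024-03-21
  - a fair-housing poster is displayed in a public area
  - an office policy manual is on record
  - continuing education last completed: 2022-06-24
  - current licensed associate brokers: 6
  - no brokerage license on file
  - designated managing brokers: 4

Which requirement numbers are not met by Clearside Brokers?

1. errors-and-omissions renewal 27 days ago vs limit 30 → met
2. condition 'manages rental property' holds; office policy manual present → met
3. errors-and-omissions coverage $900,000 ≥ $850,000 → met
4. designated managing brokers 4 ≥ 2 → met
5. continuing education 762 days ago vs limit 730 → not met
6. fair-housing training 158 days ago vs limit 180 → met
7. licensed associate brokers 6 < 8 → not met
8. trust-account reconciliation 133 days ago vs limit 120 → not met
9. broker supervision audit 126 days ago vs limit 120 → not met
10. brokerage license absent → not met
11. fair-housing poster present → met
Not met: 5, 7, 8, 9, 10

5, 7, 8, 9, 10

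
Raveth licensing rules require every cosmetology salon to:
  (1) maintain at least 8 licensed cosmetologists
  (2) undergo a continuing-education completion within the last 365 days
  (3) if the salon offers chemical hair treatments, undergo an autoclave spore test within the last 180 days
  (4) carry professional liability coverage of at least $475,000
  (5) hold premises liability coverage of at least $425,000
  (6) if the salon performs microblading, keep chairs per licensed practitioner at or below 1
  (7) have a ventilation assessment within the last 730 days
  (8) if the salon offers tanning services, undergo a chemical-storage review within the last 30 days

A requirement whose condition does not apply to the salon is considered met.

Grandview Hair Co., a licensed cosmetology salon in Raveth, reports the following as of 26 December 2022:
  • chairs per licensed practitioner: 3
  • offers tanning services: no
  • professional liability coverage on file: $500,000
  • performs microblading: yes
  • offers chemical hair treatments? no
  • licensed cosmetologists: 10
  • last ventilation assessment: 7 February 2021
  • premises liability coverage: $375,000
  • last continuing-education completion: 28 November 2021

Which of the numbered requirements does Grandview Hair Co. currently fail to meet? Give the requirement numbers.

1. licensed cosmetologists 10 ≥ 8 → met
2. continuing-education completion 393 days ago vs limit 365 → not met
3. condition 'offers chemical hair treatments' does not hold → requirement n/a → met
4. professional liability coverage $500,000 ≥ $475,000 → met
5. premises liability coverage $375,000 < $425,000 → not met
6. condition 'performs microblading' holds; chairs per licensed practitioner 3 > 1 → not met
7. ventilation assessment 687 days ago vs limit 730 → met
8. condition 'offers tanning services' does not hold → requirement n/a → met
Not met: 2, 5, 6

2, 5, 6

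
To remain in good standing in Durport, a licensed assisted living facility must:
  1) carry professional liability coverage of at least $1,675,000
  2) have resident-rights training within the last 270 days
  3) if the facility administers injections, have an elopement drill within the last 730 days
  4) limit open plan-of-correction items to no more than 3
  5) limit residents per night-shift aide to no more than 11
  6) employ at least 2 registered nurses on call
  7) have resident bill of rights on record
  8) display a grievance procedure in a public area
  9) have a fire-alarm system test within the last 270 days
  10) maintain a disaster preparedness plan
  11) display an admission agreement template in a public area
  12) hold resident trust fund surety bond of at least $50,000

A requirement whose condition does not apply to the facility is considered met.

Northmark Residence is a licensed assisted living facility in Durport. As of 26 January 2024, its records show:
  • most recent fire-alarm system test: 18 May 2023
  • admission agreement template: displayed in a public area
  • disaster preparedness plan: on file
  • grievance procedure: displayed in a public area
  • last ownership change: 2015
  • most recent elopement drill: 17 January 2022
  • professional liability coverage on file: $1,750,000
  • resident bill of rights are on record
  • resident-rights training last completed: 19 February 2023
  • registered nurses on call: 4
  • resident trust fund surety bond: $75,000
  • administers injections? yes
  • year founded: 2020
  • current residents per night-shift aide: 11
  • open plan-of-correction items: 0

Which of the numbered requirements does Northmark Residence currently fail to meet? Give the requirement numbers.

2, 3

1. professional liability coverage $1,750,000 ≥ $1,675,000 → met
2. resident-rights training 341 days ago vs limit 270 → not met
3. condition 'administers injections' holds; elopement drill 739 days ago vs limit 730 → not met
4. open plan-of-correction items 0 ≤ 3 → met
5. residents per night-shift aide 11 ≤ 11 → met
6. registered nurses on call 4 ≥ 2 → met
7. resident bill of rights present → met
8. grievance procedure present → met
9. fire-alarm system test 253 days ago vs limit 270 → met
10. disaster preparedness plan present → met
11. admission agreement template present → met
12. resident trust fund surety bond $75,000 ≥ $50,000 → met
Not met: 2, 3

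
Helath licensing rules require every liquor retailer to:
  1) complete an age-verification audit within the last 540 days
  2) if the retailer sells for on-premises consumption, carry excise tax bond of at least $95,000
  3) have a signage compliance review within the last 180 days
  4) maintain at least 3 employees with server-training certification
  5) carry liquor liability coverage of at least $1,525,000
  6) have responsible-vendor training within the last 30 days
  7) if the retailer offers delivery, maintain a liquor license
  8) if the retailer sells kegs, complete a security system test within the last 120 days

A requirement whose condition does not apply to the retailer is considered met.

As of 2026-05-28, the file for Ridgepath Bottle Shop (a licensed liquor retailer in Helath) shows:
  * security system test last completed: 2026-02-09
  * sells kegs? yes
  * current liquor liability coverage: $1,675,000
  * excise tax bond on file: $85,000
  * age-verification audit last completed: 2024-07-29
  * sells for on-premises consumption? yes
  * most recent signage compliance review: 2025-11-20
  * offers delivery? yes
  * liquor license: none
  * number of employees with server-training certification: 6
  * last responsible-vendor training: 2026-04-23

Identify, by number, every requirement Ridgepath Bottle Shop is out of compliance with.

1, 2, 3, 6, 7

1. age-verification audit 668 days ago vs limit 540 → not met
2. condition 'sells for on-premises consumption' holds; excise tax bond $85,000 < $95,000 → not met
3. signage compliance review 189 days ago vs limit 180 → not met
4. employees with server-training certification 6 ≥ 3 → met
5. liquor liability coverage $1,675,000 ≥ $1,525,000 → met
6. responsible-vendor training 35 days ago vs limit 30 → not met
7. condition 'offers delivery' holds; liquor license absent → not met
8. condition 'sells kegs' holds; security system test 108 days ago vs limit 120 → met
Not met: 1, 2, 3, 6, 7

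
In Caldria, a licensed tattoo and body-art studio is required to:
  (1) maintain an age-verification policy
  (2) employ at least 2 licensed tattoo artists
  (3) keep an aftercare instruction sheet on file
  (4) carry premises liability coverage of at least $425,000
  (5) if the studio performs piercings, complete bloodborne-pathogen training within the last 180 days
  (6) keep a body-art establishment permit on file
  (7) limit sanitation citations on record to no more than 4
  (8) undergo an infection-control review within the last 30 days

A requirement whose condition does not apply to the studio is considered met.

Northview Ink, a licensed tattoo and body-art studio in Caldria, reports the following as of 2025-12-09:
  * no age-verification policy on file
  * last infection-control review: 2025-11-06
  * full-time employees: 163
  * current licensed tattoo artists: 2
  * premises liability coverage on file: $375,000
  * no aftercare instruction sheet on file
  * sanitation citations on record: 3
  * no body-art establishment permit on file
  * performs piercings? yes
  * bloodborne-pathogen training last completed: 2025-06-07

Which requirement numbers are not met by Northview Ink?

1, 3, 4, 5, 6, 8

1. age-verification policy absent → not met
2. licensed tattoo artists 2 ≥ 2 → met
3. aftercare instruction sheet absent → not met
4. premises liability coverage $375,000 < $425,000 → not met
5. condition 'performs piercings' holds; bloodborne-pathogen training 185 days ago vs limit 180 → not met
6. body-art establishment permit absent → not met
7. sanitation citations on record 3 ≤ 4 → met
8. infection-control review 33 days ago vs limit 30 → not met
Not met: 1, 3, 4, 5, 6, 8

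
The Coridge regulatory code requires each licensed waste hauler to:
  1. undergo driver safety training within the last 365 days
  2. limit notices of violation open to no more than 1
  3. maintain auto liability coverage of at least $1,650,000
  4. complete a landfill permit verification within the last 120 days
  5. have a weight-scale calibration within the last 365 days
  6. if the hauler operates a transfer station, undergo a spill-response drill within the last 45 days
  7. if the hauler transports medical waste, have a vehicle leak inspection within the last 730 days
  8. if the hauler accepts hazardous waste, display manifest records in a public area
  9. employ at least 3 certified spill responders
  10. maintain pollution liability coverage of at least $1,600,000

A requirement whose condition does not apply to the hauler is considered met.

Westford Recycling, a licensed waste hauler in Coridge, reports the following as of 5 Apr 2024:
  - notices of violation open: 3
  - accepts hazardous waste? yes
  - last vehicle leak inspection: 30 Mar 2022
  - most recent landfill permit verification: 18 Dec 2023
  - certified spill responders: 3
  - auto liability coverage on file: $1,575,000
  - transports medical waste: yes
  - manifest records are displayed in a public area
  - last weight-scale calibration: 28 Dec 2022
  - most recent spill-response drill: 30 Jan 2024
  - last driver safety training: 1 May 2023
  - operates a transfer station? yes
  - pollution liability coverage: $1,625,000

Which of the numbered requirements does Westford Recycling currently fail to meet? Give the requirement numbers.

1. driver safety training 340 days ago vs limit 365 → met
2. notices of violation open 3 > 1 → not met
3. auto liability coverage $1,575,000 < $1,650,000 → not met
4. landfill permit verification 109 days ago vs limit 120 → met
5. weight-scale calibration 464 days ago vs limit 365 → not met
6. condition 'operates a transfer station' holds; spill-response drill 66 days ago vs limit 45 → not met
7. condition 'transports medical waste' holds; vehicle leak inspection 737 days ago vs limit 730 → not met
8. condition 'accepts hazardous waste' holds; manifest records present → met
9. certified spill responders 3 ≥ 3 → met
10. pollution liability coverage $1,625,000 ≥ $1,600,000 → met
Not met: 2, 3, 5, 6, 7

2, 3, 5, 6, 7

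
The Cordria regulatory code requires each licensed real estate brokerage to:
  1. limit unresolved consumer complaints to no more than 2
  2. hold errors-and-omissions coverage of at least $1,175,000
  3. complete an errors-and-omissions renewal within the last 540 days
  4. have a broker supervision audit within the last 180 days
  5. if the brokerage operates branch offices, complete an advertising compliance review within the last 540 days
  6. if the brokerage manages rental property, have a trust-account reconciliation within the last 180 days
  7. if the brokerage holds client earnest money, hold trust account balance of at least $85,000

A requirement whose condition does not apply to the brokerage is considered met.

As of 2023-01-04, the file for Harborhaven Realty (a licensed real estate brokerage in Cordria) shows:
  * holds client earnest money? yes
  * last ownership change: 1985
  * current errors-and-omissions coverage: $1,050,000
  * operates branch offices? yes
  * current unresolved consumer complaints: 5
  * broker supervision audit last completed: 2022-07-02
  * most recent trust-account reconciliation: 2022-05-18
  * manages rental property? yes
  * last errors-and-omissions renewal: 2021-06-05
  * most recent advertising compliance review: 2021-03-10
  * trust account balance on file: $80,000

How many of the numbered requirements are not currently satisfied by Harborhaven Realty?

7

1. unresolved consumer complaints 5 > 2 → not met
2. errors-and-omissions coverage $1,050,000 < $1,175,000 → not met
3. errors-and-omissions renewal 578 days ago vs limit 540 → not met
4. broker supervision audit 186 days ago vs limit 180 → not met
5. condition 'operates branch offices' holds; advertising compliance review 665 days ago vs limit 540 → not met
6. condition 'manages rental property' holds; trust-account reconciliation 231 days ago vs limit 180 → not met
7. condition 'holds client earnest money' holds; trust account balance $80,000 < $85,000 → not met
Not met: 7 of 7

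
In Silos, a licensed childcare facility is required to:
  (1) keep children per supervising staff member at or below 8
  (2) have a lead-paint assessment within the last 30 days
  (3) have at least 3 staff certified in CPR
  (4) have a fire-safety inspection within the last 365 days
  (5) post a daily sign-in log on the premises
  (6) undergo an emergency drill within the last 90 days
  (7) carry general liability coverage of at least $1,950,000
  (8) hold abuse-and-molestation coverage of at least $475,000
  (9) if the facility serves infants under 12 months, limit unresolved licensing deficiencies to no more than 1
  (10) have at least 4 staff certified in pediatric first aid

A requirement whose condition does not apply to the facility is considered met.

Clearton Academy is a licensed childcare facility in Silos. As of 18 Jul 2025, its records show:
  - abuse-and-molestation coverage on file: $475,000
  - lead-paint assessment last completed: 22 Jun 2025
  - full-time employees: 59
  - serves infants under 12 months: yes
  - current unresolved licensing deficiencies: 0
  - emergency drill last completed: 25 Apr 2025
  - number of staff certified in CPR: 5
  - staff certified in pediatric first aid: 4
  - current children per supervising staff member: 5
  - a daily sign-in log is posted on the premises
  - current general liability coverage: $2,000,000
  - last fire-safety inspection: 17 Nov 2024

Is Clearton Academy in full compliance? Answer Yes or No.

1. children per supervising staff member 5 ≤ 8 → met
2. lead-paint assessment 26 days ago vs limit 30 → met
3. staff certified in CPR 5 ≥ 3 → met
4. fire-safety inspection 243 days ago vs limit 365 → met
5. daily sign-in log present → met
6. emergency drill 84 days ago vs limit 90 → met
7. general liability coverage $2,000,000 ≥ $1,950,000 → met
8. abuse-and-molestation coverage $475,000 ≥ $475,000 → met
9. condition 'serves infants under 12 months' holds; unresolved licensing deficiencies 0 ≤ 1 → met
10. staff certified in pediatric first aid 4 ≥ 4 → met
All met.

Yes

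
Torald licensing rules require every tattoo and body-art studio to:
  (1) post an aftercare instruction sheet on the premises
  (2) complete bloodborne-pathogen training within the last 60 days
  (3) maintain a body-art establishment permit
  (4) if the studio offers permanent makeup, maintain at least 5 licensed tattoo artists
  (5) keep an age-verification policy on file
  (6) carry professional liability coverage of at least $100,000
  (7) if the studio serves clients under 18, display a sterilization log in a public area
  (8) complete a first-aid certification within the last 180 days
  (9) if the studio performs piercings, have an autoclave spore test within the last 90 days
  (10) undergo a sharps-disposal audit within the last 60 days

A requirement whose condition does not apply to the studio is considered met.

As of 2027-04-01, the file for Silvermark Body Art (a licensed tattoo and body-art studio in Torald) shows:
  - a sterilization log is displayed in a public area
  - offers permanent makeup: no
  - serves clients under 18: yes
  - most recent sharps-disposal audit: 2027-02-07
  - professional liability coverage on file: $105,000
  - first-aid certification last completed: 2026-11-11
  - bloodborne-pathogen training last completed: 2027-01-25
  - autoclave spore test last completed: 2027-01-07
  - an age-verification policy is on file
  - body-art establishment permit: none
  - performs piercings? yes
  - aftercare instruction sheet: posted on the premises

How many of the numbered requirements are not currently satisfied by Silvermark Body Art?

1. aftercare instruction sheet present → met
2. bloodborne-pathogen training 66 days ago vs limit 60 → not met
3. body-art establishment permit absent → not met
4. condition 'offers permanent makeup' does not hold → requirement n/a → met
5. age-verification policy present → met
6. professional liability coverage $105,000 ≥ $100,000 → met
7. condition 'serves clients under 18' holds; sterilization log present → met
8. first-aid certification 141 days ago vs limit 180 → met
9. condition 'performs piercings' holds; autoclave spore test 84 days ago vs limit 90 → met
10. sharps-disposal audit 53 days ago vs limit 60 → met
Not met: 2 of 10

2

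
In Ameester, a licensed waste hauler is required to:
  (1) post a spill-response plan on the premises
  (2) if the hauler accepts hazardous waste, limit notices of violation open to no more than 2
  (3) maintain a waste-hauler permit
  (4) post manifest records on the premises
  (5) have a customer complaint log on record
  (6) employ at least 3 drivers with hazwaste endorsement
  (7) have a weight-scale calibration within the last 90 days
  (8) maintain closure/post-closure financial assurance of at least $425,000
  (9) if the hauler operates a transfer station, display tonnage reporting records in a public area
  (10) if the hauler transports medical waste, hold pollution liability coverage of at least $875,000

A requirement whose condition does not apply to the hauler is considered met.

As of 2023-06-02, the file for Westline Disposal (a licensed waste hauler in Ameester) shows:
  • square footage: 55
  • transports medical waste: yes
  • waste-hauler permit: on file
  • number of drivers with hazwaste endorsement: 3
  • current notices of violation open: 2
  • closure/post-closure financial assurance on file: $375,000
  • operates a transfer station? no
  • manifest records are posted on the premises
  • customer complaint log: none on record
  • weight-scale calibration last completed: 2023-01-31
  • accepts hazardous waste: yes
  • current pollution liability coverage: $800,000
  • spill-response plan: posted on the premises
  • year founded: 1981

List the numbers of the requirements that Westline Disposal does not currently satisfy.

1. spill-response plan present → met
2. condition 'accepts hazardous waste' holds; notices of violation open 2 ≤ 2 → met
3. waste-hauler permit present → met
4. manifest records present → met
5. customer complaint log absent → not met
6. drivers with hazwaste endorsement 3 ≥ 3 → met
7. weight-scale calibration 122 days ago vs limit 90 → not met
8. closure/post-closure financial assurance $375,000 < $425,000 → not met
9. condition 'operates a transfer station' does not hold → requirement n/a → met
10. condition 'transports medical waste' holds; pollution liability coverage $800,000 < $875,000 → not met
Not met: 5, 7, 8, 10

5, 7, 8, 10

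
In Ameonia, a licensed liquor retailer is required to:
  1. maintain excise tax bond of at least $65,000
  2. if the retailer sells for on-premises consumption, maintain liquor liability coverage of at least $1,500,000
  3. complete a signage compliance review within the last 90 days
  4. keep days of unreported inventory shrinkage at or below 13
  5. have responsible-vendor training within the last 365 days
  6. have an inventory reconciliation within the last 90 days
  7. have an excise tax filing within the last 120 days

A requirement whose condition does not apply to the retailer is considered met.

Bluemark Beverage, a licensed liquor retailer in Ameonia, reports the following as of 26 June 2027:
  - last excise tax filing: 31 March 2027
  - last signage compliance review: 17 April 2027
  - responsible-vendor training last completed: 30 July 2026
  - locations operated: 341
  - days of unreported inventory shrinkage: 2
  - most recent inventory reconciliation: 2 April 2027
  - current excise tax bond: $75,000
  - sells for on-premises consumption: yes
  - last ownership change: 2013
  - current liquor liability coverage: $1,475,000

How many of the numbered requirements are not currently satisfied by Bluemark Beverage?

1. excise tax bond $75,000 ≥ $65,000 → met
2. condition 'sells for on-premises consumption' holds; liquor liability coverage $1,475,000 < $1,500,000 → not met
3. signage compliance review 70 days ago vs limit 90 → met
4. days of unreported inventory shrinkage 2 ≤ 13 → met
5. responsible-vendor training 331 days ago vs limit 365 → met
6. inventory reconciliation 85 days ago vs limit 90 → met
7. excise tax filing 87 days ago vs limit 120 → met
Not met: 1 of 7

1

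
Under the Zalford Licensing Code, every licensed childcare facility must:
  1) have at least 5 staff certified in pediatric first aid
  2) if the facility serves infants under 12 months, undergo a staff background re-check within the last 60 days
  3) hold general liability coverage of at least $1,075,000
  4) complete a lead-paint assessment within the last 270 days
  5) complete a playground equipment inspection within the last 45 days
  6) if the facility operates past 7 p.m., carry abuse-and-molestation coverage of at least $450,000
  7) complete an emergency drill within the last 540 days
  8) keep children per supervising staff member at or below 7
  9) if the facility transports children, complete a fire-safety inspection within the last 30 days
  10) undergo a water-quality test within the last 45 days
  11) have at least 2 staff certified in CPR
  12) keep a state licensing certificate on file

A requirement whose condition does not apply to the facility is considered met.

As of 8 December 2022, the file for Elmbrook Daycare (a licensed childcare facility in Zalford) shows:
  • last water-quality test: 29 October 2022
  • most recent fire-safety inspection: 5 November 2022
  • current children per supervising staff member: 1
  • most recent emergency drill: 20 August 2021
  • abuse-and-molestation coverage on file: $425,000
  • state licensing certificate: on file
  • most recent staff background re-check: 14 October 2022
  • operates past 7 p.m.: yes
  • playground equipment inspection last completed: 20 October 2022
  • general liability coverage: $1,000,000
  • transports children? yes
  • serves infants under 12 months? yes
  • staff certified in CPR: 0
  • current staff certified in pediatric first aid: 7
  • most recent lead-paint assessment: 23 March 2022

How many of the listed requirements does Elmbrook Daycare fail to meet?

5

1. staff certified in pediatric first aid 7 ≥ 5 → met
2. condition 'serves infants under 12 months' holds; staff background re-check 55 days ago vs limit 60 → met
3. general liability coverage $1,000,000 < $1,075,000 → not met
4. lead-paint assessment 260 days ago vs limit 270 → met
5. playground equipment inspection 49 days ago vs limit 45 → not met
6. condition 'operates past 7 p.m.' holds; abuse-and-molestation coverage $425,000 < $450,000 → not met
7. emergency drill 475 days ago vs limit 540 → met
8. children per supervising staff member 1 ≤ 7 → met
9. condition 'transports children' holds; fire-safety inspection 33 days ago vs limit 30 → not met
10. water-quality test 40 days ago vs limit 45 → met
11. staff certified in CPR 0 < 2 → not met
12. state licensing certificate present → met
Not met: 5 of 12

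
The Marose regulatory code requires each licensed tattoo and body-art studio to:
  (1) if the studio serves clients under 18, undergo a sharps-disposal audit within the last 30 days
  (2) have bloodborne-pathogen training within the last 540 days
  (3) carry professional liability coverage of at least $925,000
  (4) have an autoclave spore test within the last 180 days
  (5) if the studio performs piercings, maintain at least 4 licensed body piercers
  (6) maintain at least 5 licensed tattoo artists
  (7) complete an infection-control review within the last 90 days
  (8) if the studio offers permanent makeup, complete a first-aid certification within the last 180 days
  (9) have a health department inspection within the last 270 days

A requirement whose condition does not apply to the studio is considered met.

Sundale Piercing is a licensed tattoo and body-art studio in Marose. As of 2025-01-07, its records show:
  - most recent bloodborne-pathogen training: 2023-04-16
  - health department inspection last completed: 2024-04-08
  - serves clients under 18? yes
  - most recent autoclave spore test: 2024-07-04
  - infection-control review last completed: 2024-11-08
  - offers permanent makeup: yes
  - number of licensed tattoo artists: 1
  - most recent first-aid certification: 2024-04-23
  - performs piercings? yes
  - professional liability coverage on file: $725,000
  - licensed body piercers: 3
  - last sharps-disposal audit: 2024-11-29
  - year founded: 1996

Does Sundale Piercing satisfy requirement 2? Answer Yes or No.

2. bloodborne-pathogen training 632 days ago vs limit 540 → not met

No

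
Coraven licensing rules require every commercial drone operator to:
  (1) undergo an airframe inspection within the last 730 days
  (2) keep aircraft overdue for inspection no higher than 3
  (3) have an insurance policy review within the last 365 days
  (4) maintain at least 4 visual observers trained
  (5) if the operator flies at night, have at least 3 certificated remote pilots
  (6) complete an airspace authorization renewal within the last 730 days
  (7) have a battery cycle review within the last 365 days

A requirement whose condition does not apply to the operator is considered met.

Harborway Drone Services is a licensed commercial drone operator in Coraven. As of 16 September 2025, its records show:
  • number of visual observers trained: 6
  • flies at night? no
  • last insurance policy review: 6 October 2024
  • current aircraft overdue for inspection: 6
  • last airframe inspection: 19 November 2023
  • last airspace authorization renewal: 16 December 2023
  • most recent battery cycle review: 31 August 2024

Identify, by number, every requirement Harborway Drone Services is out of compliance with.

2, 7

1. airframe inspection 667 days ago vs limit 730 → met
2. aircraft overdue for inspection 6 > 3 → not met
3. insurance policy review 345 days ago vs limit 365 → met
4. visual observers trained 6 ≥ 4 → met
5. condition 'flies at night' does not hold → requirement n/a → met
6. airspace authorization renewal 640 days ago vs limit 730 → met
7. battery cycle review 381 days ago vs limit 365 → not met
Not met: 2, 7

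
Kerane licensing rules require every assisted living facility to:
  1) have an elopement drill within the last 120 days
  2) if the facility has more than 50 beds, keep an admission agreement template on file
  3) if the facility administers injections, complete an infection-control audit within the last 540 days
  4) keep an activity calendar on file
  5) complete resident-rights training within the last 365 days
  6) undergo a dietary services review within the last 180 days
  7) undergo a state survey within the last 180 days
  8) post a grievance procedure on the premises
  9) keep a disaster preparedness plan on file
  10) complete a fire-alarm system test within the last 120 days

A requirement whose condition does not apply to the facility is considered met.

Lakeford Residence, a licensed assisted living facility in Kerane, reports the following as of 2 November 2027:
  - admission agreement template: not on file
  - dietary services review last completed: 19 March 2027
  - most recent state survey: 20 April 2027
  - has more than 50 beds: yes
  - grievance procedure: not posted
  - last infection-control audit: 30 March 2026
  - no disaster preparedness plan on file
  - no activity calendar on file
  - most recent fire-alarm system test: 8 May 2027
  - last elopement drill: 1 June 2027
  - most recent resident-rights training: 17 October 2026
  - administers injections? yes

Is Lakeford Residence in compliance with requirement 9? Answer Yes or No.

No

9. disaster preparedness plan absent → not met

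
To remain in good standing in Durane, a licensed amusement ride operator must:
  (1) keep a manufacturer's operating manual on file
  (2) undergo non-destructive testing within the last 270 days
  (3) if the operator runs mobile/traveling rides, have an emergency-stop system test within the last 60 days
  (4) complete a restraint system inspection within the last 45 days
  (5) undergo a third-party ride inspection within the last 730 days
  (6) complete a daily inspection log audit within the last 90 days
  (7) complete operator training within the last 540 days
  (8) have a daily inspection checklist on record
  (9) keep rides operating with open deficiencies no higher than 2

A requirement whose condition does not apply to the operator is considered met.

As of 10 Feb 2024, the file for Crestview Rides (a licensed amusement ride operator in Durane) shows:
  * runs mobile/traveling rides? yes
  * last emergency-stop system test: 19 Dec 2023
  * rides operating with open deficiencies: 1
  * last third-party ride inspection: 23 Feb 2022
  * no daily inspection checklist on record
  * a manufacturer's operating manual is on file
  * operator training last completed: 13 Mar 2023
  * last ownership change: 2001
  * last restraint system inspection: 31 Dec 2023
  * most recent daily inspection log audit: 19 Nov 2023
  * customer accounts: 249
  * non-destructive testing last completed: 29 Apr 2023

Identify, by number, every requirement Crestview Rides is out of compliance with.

2, 8

1. manufacturer's operating manual present → met
2. non-destructive testing 287 days ago vs limit 270 → not met
3. condition 'runs mobile/traveling rides' holds; emergency-stop system test 53 days ago vs limit 60 → met
4. restraint system inspection 41 days ago vs limit 45 → met
5. third-party ride inspection 717 days ago vs limit 730 → met
6. daily inspection log audit 83 days ago vs limit 90 → met
7. operator training 334 days ago vs limit 540 → met
8. daily inspection checklist absent → not met
9. rides operating with open deficiencies 1 ≤ 2 → met
Not met: 2, 8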